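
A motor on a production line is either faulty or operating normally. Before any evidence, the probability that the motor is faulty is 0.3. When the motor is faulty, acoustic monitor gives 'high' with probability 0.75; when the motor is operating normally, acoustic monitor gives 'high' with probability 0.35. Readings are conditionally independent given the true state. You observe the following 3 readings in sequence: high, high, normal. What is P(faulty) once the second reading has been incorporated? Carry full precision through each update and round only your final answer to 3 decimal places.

After 'high': P(faulty) = 0.75·0.3000 / (0.75·0.3000 + 0.35·0.7000) ≈ 0.4787
After 'high': P(faulty) = 0.75·0.4787 / (0.75·0.4787 + 0.35·0.5213) ≈ 0.6631

0.663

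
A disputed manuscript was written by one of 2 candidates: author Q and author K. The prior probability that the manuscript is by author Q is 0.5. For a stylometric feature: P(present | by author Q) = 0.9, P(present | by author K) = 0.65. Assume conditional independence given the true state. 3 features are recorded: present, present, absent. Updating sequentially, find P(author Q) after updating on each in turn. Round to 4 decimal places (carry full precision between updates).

After 'present': P(author Q) = 0.9·0.5000 / (0.9·0.5000 + 0.65·0.5000) ≈ 0.5806
After 'present': P(author Q) = 0.9·0.5806 / (0.9·0.5806 + 0.65·0.4194) ≈ 0.6572
After 'absent': P(author Q) = 0.1·0.6572 / (0.1·0.6572 + 0.35·0.3428) ≈ 0.3539

0.3539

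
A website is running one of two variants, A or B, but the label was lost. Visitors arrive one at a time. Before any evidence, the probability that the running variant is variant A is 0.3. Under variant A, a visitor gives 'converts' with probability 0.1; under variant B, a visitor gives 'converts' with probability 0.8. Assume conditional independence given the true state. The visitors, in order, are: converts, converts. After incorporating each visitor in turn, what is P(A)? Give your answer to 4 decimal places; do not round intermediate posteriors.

0.0067

After 'converts': P(A) = 0.1·0.3000 / (0.1·0.3000 + 0.8·0.7000) ≈ 0.0508
After 'converts': P(A) = 0.1·0.0508 / (0.1·0.0508 + 0.8·0.9492) ≈ 0.0067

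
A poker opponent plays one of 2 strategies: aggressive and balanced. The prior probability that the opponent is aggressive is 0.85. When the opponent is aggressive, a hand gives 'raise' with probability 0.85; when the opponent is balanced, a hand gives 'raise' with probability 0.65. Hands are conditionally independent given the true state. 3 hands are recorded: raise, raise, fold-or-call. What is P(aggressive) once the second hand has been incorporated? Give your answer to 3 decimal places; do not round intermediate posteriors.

0.906

After 'raise': P(aggressive) = 0.85·0.8500 / (0.85·0.8500 + 0.65·0.1500) ≈ 0.8811
After 'raise': P(aggressive) = 0.85·0.8811 / (0.85·0.8811 + 0.65·0.1189) ≈ 0.9065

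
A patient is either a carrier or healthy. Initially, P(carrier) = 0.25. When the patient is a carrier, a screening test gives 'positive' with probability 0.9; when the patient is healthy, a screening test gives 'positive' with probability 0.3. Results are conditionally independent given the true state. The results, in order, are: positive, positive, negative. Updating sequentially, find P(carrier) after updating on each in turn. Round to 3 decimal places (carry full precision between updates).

0.300

Each posterior becomes the prior for the next update.
After 'positive': P(carrier) = 0.9·0.2500 / (0.9·0.2500 + 0.3·0.7500) ≈ 0.5000
After 'positive': P(carrier) = 0.9·0.5000 / (0.9·0.5000 + 0.3·0.5000) ≈ 0.7500
After 'negative': P(carrier) = 0.1·0.7500 / (0.1·0.7500 + 0.7·0.2500) ≈ 0.3000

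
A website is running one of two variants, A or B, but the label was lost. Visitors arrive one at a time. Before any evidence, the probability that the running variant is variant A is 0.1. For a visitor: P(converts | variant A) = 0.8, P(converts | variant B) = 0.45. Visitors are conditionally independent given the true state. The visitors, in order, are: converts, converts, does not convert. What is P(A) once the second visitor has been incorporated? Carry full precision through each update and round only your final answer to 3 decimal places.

0.260

Each posterior becomes the prior for the next update.
After 'converts': P(A) = 0.8·0.1000 / (0.8·0.1000 + 0.45·0.9000) ≈ 0.1649
After 'converts': P(A) = 0.8·0.1649 / (0.8·0.1649 + 0.45·0.8351) ≈ 0.2599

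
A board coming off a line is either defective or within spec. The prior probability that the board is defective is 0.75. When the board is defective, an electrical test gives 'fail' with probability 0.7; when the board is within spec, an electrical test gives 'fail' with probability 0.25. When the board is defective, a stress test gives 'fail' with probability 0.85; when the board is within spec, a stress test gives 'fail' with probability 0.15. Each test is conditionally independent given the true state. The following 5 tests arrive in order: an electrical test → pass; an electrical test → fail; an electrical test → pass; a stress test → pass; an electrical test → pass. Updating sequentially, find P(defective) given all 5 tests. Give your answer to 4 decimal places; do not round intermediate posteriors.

Apply Bayes' rule sequentially, carrying P(defective) forward.
After an electrical test='pass': P(defective) = 0.3·0.7500 / (0.3·0.7500 + 0.75·0.2500) ≈ 0.5455
After an electrical test='fail': P(defective) = 0.7·0.5455 / (0.7·0.5455 + 0.25·0.4545) ≈ 0.7706
After an electrical test='pass': P(defective) = 0.3·0.7706 / (0.3·0.7706 + 0.75·0.2294) ≈ 0.5734
After a stress test='pass': P(defective) = 0.15·0.5734 / (0.15·0.5734 + 0.85·0.4266) ≈ 0.1917
After an electrical test='pass': P(defective) = 0.3·0.1917 / (0.3·0.1917 + 0.75·0.8083) ≈ 0.0867

0.0867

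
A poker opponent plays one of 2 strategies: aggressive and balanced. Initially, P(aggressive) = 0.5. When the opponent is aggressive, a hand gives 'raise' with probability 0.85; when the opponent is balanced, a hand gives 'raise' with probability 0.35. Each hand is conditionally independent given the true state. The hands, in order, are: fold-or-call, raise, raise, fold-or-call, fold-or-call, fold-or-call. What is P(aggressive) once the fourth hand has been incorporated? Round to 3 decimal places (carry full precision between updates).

0.239

After 'fold-or-call': P(aggressive) = 0.15·0.5000 / (0.15·0.5000 + 0.65·0.5000) ≈ 0.1875
After 'raise': P(aggressive) = 0.85·0.1875 / (0.85·0.1875 + 0.35·0.8125) ≈ 0.3592
After 'raise': P(aggressive) = 0.85·0.3592 / (0.85·0.3592 + 0.35·0.6408) ≈ 0.5765
After 'fold-or-call': P(aggressive) = 0.15·0.5765 / (0.15·0.5765 + 0.65·0.4235) ≈ 0.2390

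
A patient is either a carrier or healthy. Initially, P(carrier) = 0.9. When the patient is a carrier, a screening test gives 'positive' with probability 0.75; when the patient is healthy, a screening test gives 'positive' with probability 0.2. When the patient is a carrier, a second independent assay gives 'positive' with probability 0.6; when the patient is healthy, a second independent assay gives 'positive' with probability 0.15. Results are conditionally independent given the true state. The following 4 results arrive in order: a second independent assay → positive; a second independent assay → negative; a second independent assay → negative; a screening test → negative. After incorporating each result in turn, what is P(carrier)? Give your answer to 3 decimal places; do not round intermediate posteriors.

0.714

After a second independent assay='positive': P(carrier) = 0.6·0.9000 / (0.6·0.9000 + 0.15·0.1000) ≈ 0.9730
After a second independent assay='negative': P(carrier) = 0.4·0.9730 / (0.4·0.9730 + 0.85·0.0270) ≈ 0.9443
After a second independent assay='negative': P(carrier) = 0.4·0.9443 / (0.4·0.9443 + 0.85·0.0557) ≈ 0.8885
After a screening test='negative': P(carrier) = 0.25·0.8885 / (0.25·0.8885 + 0.8·0.1115) ≈ 0.7136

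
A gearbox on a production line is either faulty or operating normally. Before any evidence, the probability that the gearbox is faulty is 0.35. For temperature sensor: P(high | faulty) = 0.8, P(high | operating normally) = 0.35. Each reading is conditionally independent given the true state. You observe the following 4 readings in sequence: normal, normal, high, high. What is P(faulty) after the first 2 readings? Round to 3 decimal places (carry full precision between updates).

Apply Bayes' rule sequentially, carrying P(faulty) forward.
After 'normal': P(faulty) = 0.2·0.3500 / (0.2·0.3500 + 0.65·0.6500) ≈ 0.1421
After 'normal': P(faulty) = 0.2·0.1421 / (0.2·0.1421 + 0.65·0.8579) ≈ 0.0485

0.049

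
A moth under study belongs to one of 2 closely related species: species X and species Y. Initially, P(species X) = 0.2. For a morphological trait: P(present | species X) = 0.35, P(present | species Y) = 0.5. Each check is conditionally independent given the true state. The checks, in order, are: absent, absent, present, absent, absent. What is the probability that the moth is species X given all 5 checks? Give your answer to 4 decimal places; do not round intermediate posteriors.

Each posterior becomes the prior for the next update.
After 'absent': P(species X) = 0.65·0.2000 / (0.65·0.2000 + 0.5·0.8000) ≈ 0.2453
After 'absent': P(species X) = 0.65·0.2453 / (0.65·0.2453 + 0.5·0.7547) ≈ 0.2970
After 'present': P(species X) = 0.35·0.2970 / (0.35·0.2970 + 0.5·0.7030) ≈ 0.2282
After 'absent': P(species X) = 0.65·0.2282 / (0.65·0.2282 + 0.5·0.7718) ≈ 0.2777
After 'absent': P(species X) = 0.65·0.2777 / (0.65·0.2777 + 0.5·0.7223) ≈ 0.3333

0.3333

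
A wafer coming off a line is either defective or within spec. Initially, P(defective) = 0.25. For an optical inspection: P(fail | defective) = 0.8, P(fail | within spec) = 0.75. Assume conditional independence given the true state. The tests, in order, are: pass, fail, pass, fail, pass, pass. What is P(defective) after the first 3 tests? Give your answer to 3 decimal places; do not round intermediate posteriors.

After 'pass': P(defective) = 0.2·0.2500 / (0.2·0.2500 + 0.25·0.7500) ≈ 0.2105
After 'fail': P(defective) = 0.8·0.2105 / (0.8·0.2105 + 0.75·0.7895) ≈ 0.2215
After 'pass': P(defective) = 0.2·0.2215 / (0.2·0.2215 + 0.25·0.7785) ≈ 0.1854

0.185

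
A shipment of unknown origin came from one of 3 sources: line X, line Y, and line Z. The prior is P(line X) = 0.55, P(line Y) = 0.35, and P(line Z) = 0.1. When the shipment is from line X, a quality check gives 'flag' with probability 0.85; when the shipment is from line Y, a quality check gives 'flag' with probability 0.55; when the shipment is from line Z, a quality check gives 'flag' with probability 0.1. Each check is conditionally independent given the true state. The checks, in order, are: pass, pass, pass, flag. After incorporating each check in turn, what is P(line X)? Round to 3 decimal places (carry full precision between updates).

0.060

Apply Bayes' rule sequentially, carrying P(line X) forward.
After 'pass': normaliser = 0.15·0.5500 + 0.45·0.3500 + 0.9·0.1000; P(line X) ≈ 0.2500, P(line Y) ≈ 0.4773, P(line Z) ≈ 0.2727
After 'pass': normaliser = 0.15·0.2500 + 0.45·0.4773 + 0.9·0.2727; P(line X) ≈ 0.0753, P(line Y) ≈ 0.4315, P(line Z) ≈ 0.4932
After 'pass': normaliser = 0.15·0.0753 + 0.45·0.4315 + 0.9·0.4932; P(line X) ≈ 0.0174, P(line Y) ≈ 0.2991, P(line Z) ≈ 0.6835
After 'flag': normaliser = 0.85·0.0174 + 0.55·0.2991 + 0.1·0.6835; P(line X) ≈ 0.0597, P(line Y) ≈ 0.6642, P(line Z) ≈ 0.2760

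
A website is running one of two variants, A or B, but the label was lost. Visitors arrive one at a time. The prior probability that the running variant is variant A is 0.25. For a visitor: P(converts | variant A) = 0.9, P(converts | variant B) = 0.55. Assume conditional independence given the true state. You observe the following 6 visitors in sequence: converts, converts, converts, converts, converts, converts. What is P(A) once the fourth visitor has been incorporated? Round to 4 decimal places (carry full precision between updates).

0.7050

After 'converts': P(A) = 0.9·0.2500 / (0.9·0.2500 + 0.55·0.7500) ≈ 0.3529
After 'converts': P(A) = 0.9·0.3529 / (0.9·0.3529 + 0.55·0.6471) ≈ 0.4716
After 'converts': P(A) = 0.9·0.4716 / (0.9·0.4716 + 0.55·0.5284) ≈ 0.5936
After 'converts': P(A) = 0.9·0.5936 / (0.9·0.5936 + 0.55·0.4064) ≈ 0.7050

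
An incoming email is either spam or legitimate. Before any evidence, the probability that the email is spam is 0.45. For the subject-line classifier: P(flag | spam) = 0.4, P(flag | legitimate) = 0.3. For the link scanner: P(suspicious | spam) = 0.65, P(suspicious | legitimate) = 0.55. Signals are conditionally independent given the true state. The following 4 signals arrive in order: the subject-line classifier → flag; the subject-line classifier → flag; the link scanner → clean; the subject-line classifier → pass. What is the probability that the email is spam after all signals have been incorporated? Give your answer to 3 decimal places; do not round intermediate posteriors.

After the subject-line classifier='flag': P(spam) = 0.4·0.4500 / (0.4·0.4500 + 0.3·0.5500) ≈ 0.5217
After the subject-line classifier='flag': P(spam) = 0.4·0.5217 / (0.4·0.5217 + 0.3·0.4783) ≈ 0.5926
After the link scanner='clean': P(spam) = 0.35·0.5926 / (0.35·0.5926 + 0.45·0.4074) ≈ 0.5308
After the subject-line classifier='pass': P(spam) = 0.6·0.5308 / (0.6·0.5308 + 0.7·0.4692) ≈ 0.4923

0.492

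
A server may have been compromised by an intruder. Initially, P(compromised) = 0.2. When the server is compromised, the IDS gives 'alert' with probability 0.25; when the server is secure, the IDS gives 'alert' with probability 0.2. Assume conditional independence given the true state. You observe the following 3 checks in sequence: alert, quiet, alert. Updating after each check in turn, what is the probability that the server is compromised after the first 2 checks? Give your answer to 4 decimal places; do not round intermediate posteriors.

After 'alert': P(compromised) = 0.25·0.2000 / (0.25·0.2000 + 0.2·0.8000) ≈ 0.2381
After 'quiet': P(compromised) = 0.75·0.2381 / (0.75·0.2381 + 0.8·0.7619) ≈ 0.2266

0.2266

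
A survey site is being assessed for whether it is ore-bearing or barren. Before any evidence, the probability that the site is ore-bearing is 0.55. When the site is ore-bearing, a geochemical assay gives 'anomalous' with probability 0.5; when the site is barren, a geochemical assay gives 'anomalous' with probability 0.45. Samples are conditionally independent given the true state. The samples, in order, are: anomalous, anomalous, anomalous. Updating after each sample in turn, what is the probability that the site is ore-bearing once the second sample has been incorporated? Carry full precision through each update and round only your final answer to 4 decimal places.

After 'anomalous': P(ore) = 0.5·0.5500 / (0.5·0.5500 + 0.45·0.4500) ≈ 0.5759
After 'anomalous': P(ore) = 0.5·0.5759 / (0.5·0.5759 + 0.45·0.4241) ≈ 0.6014

0.6014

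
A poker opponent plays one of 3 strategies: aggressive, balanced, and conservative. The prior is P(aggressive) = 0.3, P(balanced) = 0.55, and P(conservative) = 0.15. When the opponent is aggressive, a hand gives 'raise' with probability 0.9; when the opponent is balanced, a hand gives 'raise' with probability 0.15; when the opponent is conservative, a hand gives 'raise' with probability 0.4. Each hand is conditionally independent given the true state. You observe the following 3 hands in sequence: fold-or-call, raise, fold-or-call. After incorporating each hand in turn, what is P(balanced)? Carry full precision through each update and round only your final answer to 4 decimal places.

0.7104

After 'fold-or-call': normaliser = 0.1·0.3000 + 0.85·0.5500 + 0.6·0.1500; P(aggressive) ≈ 0.0511, P(balanced) ≈ 0.7957, P(conservative) ≈ 0.1532
After 'raise': normaliser = 0.9·0.0511 + 0.15·0.7957 + 0.4·0.1532; P(aggressive) ≈ 0.2028, P(balanced) ≈ 0.5268, P(conservative) ≈ 0.2704
After 'fold-or-call': normaliser = 0.1·0.2028 + 0.85·0.5268 + 0.6·0.2704; P(aggressive) ≈ 0.0322, P(balanced) ≈ 0.7104, P(conservative) ≈ 0.2574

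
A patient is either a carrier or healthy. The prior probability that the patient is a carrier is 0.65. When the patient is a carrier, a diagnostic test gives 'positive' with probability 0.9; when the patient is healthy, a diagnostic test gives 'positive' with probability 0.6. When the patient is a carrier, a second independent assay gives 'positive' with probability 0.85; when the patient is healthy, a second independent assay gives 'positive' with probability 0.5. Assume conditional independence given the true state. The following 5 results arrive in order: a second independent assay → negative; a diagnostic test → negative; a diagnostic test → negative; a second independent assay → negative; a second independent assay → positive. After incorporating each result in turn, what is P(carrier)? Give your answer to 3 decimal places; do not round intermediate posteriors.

After a second independent assay='negative': P(carrier) = 0.15·0.6500 / (0.15·0.6500 + 0.5·0.3500) ≈ 0.3578
After a diagnostic test='negative': P(carrier) = 0.1·0.3578 / (0.1·0.3578 + 0.4·0.6422) ≈ 0.1223
After a diagnostic test='negative': P(carrier) = 0.1·0.1223 / (0.1·0.1223 + 0.4·0.8777) ≈ 0.0336
After a second independent assay='negative': P(carrier) = 0.15·0.0336 / (0.15·0.0336 + 0.5·0.9664) ≈ 0.0103
After a second independent assay='positive': P(carrier) = 0.85·0.0103 / (0.85·0.0103 + 0.5·0.9897) ≈ 0.0174

0.017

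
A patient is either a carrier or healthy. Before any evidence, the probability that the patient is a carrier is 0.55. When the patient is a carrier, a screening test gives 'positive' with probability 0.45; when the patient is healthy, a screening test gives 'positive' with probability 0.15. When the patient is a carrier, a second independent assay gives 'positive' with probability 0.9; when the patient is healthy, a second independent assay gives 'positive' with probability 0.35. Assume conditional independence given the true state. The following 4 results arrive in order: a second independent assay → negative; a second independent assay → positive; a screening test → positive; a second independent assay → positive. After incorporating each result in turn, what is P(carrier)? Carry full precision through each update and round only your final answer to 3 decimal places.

Apply Bayes' rule sequentially, carrying P(carrier) forward.
After a second independent assay='negative': P(carrier) = 0.1·0.5500 / (0.1·0.5500 + 0.65·0.4500) ≈ 0.1583
After a second independent assay='positive': P(carrier) = 0.9·0.1583 / (0.9·0.1583 + 0.35·0.8417) ≈ 0.3259
After a screening test='positive': P(carrier) = 0.45·0.3259 / (0.45·0.3259 + 0.15·0.6741) ≈ 0.5919
After a second independent assay='positive': P(carrier) = 0.9·0.5919 / (0.9·0.5919 + 0.35·0.4081) ≈ 0.7886

0.789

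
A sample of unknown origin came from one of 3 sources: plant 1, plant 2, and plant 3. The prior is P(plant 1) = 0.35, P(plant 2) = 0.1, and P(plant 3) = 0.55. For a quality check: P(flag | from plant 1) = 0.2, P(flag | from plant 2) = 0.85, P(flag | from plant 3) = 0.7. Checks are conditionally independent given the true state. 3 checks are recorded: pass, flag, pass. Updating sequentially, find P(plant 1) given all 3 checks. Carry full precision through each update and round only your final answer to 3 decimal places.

0.551

After 'pass': normaliser = 0.8·0.3500 + 0.15·0.1000 + 0.3·0.5500; P(plant 1) ≈ 0.6087, P(plant 2) ≈ 0.0326, P(plant 3) ≈ 0.3587
After 'flag': normaliser = 0.2·0.6087 + 0.85·0.0326 + 0.7·0.3587; P(plant 1) ≈ 0.3039, P(plant 2) ≈ 0.0692, P(plant 3) ≈ 0.6269
After 'pass': normaliser = 0.8·0.3039 + 0.15·0.0692 + 0.3·0.6269; P(plant 1) ≈ 0.5506, P(plant 2) ≈ 0.0235, P(plant 3) ≈ 0.4259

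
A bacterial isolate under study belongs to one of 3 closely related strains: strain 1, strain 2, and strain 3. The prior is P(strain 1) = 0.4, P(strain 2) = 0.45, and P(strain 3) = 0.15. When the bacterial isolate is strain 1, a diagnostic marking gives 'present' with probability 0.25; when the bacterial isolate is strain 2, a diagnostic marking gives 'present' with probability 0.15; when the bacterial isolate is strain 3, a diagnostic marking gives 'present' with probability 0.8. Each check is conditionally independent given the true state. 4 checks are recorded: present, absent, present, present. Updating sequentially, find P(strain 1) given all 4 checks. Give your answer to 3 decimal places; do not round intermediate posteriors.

0.220

Each posterior becomes the prior for the next update.
After 'present': normaliser = 0.25·0.4000 + 0.15·0.4500 + 0.8·0.1500; P(strain 1) ≈ 0.3478, P(strain 2) ≈ 0.2348, P(strain 3) ≈ 0.4174
After 'absent': normaliser = 0.75·0.3478 + 0.85·0.2348 + 0.2·0.4174; P(strain 1) ≈ 0.4796, P(strain 2) ≈ 0.3669, P(strain 3) ≈ 0.1535
After 'present': normaliser = 0.25·0.4796 + 0.15·0.3669 + 0.8·0.1535; P(strain 1) ≈ 0.4027, P(strain 2) ≈ 0.1849, P(strain 3) ≈ 0.4124
After 'present': normaliser = 0.25·0.4027 + 0.15·0.1849 + 0.8·0.4124; P(strain 1) ≈ 0.2197, P(strain 2) ≈ 0.0605, P(strain 3) ≈ 0.7198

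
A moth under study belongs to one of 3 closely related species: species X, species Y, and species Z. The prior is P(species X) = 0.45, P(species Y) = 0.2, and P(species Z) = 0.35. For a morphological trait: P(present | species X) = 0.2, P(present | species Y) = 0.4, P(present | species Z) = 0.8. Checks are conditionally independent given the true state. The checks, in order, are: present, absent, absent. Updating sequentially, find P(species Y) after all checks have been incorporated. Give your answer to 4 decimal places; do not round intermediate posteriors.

0.2951

After 'present': normaliser = 0.2·0.4500 + 0.4·0.2000 + 0.8·0.3500; P(species X) ≈ 0.2000, P(species Y) ≈ 0.1778, P(species Z) ≈ 0.6222
After 'absent': normaliser = 0.8·0.2000 + 0.6·0.1778 + 0.2·0.6222; P(species X) ≈ 0.4091, P(species Y) ≈ 0.2727, P(species Z) ≈ 0.3182
After 'absent': normaliser = 0.8·0.4091 + 0.6·0.2727 + 0.2·0.3182; P(species X) ≈ 0.5902, P(species Y) ≈ 0.2951, P(species Z) ≈ 0.1148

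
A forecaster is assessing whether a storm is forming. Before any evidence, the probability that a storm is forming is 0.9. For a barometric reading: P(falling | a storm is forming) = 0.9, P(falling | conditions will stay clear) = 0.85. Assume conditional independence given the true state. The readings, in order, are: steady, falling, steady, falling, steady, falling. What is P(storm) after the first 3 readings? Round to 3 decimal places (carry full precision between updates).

0.809

After 'steady': P(storm) = 0.1·0.9000 / (0.1·0.9000 + 0.15·0.1000) ≈ 0.8571
After 'falling': P(storm) = 0.9·0.8571 / (0.9·0.8571 + 0.85·0.1429) ≈ 0.8640
After 'steady': P(storm) = 0.1·0.8640 / (0.1·0.8640 + 0.15·0.1360) ≈ 0.8090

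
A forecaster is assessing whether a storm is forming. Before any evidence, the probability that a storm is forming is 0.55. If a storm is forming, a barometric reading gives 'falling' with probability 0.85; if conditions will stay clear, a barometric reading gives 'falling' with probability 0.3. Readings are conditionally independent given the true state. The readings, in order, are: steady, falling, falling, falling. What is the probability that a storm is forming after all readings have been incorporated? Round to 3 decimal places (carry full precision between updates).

Each posterior becomes the prior for the next update.
After 'steady': P(storm) = 0.15·0.5500 / (0.15·0.5500 + 0.7·0.4500) ≈ 0.2075
After 'falling': P(storm) = 0.85·0.2075 / (0.85·0.2075 + 0.3·0.7925) ≈ 0.4260
After 'falling': P(storm) = 0.85·0.4260 / (0.85·0.4260 + 0.3·0.5740) ≈ 0.6777
After 'falling': P(storm) = 0.85·0.6777 / (0.85·0.6777 + 0.3·0.3223) ≈ 0.8563

0.856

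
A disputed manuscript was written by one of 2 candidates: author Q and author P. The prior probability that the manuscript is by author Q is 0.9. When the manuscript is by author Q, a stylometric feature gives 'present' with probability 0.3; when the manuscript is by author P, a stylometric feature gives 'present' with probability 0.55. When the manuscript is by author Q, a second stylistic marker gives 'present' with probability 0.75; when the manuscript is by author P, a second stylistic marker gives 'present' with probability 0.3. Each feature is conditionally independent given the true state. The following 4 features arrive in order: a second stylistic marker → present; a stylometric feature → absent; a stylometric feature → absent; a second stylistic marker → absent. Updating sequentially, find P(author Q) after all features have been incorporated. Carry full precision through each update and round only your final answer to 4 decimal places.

0.9511

Apply Bayes' rule sequentially, carrying P(author Q) forward.
After a second stylistic marker='present': P(author Q) = 0.75·0.9000 / (0.75·0.9000 + 0.3·0.1000) ≈ 0.9574
After a stylometric feature='absent': P(author Q) = 0.7·0.9574 / (0.7·0.9574 + 0.45·0.0426) ≈ 0.9722
After a stylometric feature='absent': P(author Q) = 0.7·0.9722 / (0.7·0.9722 + 0.45·0.0278) ≈ 0.9820
After a second stylistic marker='absent': P(author Q) = 0.25·0.9820 / (0.25·0.9820 + 0.7·0.0180) ≈ 0.9511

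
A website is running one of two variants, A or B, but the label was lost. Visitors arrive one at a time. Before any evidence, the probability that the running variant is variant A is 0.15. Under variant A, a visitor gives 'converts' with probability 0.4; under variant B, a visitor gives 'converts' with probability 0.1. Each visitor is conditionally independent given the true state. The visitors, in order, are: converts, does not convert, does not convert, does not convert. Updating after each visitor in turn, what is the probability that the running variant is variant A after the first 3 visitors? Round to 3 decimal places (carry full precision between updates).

Each posterior becomes the prior for the next update.
After 'converts': P(A) = 0.4·0.1500 / (0.4·0.1500 + 0.1·0.8500) ≈ 0.4138
After 'does not convert': P(A) = 0.6·0.4138 / (0.6·0.4138 + 0.9·0.5862) ≈ 0.3200
After 'does not convert': P(A) = 0.6·0.3200 / (0.6·0.3200 + 0.9·0.6800) ≈ 0.2388

0.239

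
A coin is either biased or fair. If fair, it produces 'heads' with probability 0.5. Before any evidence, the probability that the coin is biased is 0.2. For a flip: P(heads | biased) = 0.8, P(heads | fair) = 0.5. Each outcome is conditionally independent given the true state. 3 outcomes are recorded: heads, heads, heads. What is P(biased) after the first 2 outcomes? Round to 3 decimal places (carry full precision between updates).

0.390

Apply Bayes' rule sequentially, carrying P(biased) forward.
After 'heads': P(biased) = 0.8·0.2000 / (0.8·0.2000 + 0.5·0.8000) ≈ 0.2857
After 'heads': P(biased) = 0.8·0.2857 / (0.8·0.2857 + 0.5·0.7143) ≈ 0.3902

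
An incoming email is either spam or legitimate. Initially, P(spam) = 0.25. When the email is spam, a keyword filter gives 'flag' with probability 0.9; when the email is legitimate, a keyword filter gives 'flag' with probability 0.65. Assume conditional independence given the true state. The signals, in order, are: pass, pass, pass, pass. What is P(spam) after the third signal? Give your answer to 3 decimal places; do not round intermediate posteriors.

Each posterior becomes the prior for the next update.
After 'pass': P(spam) = 0.1·0.2500 / (0.1·0.2500 + 0.35·0.7500) ≈ 0.0870
After 'pass': P(spam) = 0.1·0.0870 / (0.1·0.0870 + 0.35·0.9130) ≈ 0.0265
After 'pass': P(spam) = 0.1·0.0265 / (0.1·0.0265 + 0.35·0.9735) ≈ 0.0077

0.008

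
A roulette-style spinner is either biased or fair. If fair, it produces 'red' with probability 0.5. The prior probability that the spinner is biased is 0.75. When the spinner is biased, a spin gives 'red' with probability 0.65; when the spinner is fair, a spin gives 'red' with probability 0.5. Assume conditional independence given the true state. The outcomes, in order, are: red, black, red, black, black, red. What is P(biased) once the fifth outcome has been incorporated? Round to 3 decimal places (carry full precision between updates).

Each posterior becomes the prior for the next update.
After 'red': P(biased) = 0.65·0.7500 / (0.65·0.7500 + 0.5·0.2500) ≈ 0.7959
After 'black': P(biased) = 0.35·0.7959 / (0.35·0.7959 + 0.5·0.2041) ≈ 0.7319
After 'red': P(biased) = 0.65·0.7319 / (0.65·0.7319 + 0.5·0.2681) ≈ 0.7802
After 'black': P(biased) = 0.35·0.7802 / (0.35·0.7802 + 0.5·0.2198) ≈ 0.7130
After 'black': P(biased) = 0.35·0.7130 / (0.35·0.7130 + 0.5·0.2870) ≈ 0.6349

0.635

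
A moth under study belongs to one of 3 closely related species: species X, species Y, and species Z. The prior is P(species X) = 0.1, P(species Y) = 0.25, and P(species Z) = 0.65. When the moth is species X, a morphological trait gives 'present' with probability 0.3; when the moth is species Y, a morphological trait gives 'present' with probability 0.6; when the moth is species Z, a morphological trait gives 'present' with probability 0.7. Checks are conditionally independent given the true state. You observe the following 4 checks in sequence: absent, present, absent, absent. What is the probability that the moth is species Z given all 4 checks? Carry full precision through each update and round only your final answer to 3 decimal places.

After 'absent': normaliser = 0.7·0.1000 + 0.4·0.2500 + 0.3·0.6500; P(species X) ≈ 0.1918, P(species Y) ≈ 0.2740, P(species Z) ≈ 0.5342
After 'present': normaliser = 0.3·0.1918 + 0.6·0.2740 + 0.7·0.5342; P(species X) ≈ 0.0966, P(species Y) ≈ 0.2759, P(species Z) ≈ 0.6276
After 'absent': normaliser = 0.7·0.0966 + 0.4·0.2759 + 0.3·0.6276; P(species X) ≈ 0.1846, P(species Y) ≈ 0.3013, P(species Z) ≈ 0.5141
After 'absent': normaliser = 0.7·0.1846 + 0.4·0.3013 + 0.3·0.5141; P(species X) ≈ 0.3198, P(species Y) ≈ 0.2984, P(species Z) ≈ 0.3818

0.382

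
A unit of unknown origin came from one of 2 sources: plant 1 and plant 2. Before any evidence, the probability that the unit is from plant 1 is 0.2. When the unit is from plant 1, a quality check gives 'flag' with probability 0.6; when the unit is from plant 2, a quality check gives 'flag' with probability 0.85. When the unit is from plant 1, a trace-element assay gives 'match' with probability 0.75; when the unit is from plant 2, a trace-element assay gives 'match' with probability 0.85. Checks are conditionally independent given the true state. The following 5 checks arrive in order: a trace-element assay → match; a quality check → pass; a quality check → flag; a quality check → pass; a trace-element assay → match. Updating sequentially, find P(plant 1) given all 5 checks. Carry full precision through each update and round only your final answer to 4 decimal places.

Each posterior becomes the prior for the next update.
After a trace-element assay='match': P(plant 1) = 0.75·0.2000 / (0.75·0.2000 + 0.85·0.8000) ≈ 0.1807
After a quality check='pass': P(plant 1) = 0.4·0.1807 / (0.4·0.1807 + 0.15·0.8193) ≈ 0.3704
After a quality check='flag': P(plant 1) = 0.6·0.3704 / (0.6·0.3704 + 0.85·0.6296) ≈ 0.2934
After a quality check='pass': P(plant 1) = 0.4·0.2934 / (0.4·0.2934 + 0.15·0.7066) ≈ 0.5255
After a trace-element assay='match': P(plant 1) = 0.75·0.5255 / (0.75·0.5255 + 0.85·0.4745) ≈ 0.4942

0.4942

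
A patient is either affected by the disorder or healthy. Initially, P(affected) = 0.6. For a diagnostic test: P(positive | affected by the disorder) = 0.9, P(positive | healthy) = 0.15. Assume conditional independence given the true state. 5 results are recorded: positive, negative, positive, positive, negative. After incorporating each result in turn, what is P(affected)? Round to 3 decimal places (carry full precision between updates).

After 'positive': P(affected) = 0.9·0.6000 / (0.9·0.6000 + 0.15·0.4000) ≈ 0.9000
After 'negative': P(affected) = 0.1·0.9000 / (0.1·0.9000 + 0.85·0.1000) ≈ 0.5143
After 'positive': P(affected) = 0.9·0.5143 / (0.9·0.5143 + 0.15·0.4857) ≈ 0.8640
After 'positive': P(affected) = 0.9·0.8640 / (0.9·0.8640 + 0.15·0.1360) ≈ 0.9744
After 'negative': P(affected) = 0.1·0.9744 / (0.1·0.9744 + 0.85·0.0256) ≈ 0.8177

0.818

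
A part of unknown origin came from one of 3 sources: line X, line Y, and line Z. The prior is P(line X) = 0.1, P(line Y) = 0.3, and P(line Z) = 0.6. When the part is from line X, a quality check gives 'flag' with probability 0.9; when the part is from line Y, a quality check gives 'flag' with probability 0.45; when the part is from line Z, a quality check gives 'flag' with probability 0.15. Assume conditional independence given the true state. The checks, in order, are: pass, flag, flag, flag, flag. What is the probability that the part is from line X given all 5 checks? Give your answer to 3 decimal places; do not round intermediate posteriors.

0.483

After 'pass': normaliser = 0.1·0.1000 + 0.55·0.3000 + 0.85·0.6000; P(line X) ≈ 0.0146, P(line Y) ≈ 0.2409, P(line Z) ≈ 0.7445
After 'flag': normaliser = 0.9·0.0146 + 0.45·0.2409 + 0.15·0.7445; P(line X) ≈ 0.0563, P(line Y) ≈ 0.4648, P(line Z) ≈ 0.4789
After 'flag': normaliser = 0.9·0.0563 + 0.45·0.4648 + 0.15·0.4789; P(line X) ≈ 0.1529, P(line Y) ≈ 0.6306, P(line Z) ≈ 0.2166
After 'flag': normaliser = 0.9·0.1529 + 0.45·0.6306 + 0.15·0.2166; P(line X) ≈ 0.3032, P(line Y) ≈ 0.6253, P(line Z) ≈ 0.0716
After 'flag': normaliser = 0.9·0.3032 + 0.45·0.6253 + 0.15·0.0716; P(line X) ≈ 0.4830, P(line Y) ≈ 0.4980, P(line Z) ≈ 0.0190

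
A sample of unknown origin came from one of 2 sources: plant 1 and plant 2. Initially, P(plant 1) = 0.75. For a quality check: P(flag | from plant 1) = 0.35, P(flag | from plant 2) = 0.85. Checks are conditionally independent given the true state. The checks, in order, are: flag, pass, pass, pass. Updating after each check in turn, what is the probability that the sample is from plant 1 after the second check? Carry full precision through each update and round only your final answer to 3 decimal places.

0.843

After 'flag': P(plant 1) = 0.35·0.7500 / (0.35·0.7500 + 0.85·0.2500) ≈ 0.5526
After 'pass': P(plant 1) = 0.65·0.5526 / (0.65·0.5526 + 0.15·0.4474) ≈ 0.8426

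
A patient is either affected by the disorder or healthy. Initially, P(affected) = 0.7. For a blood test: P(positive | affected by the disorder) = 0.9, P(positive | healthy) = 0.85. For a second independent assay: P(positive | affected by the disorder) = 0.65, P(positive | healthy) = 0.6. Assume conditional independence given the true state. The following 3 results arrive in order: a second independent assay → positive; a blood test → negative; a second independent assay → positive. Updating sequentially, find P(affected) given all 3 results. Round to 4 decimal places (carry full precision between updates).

0.6461

Apply Bayes' rule sequentially, carrying P(affected) forward.
After a second independent assay='positive': P(affected) = 0.65·0.7000 / (0.65·0.7000 + 0.6·0.3000) ≈ 0.7165
After a blood test='negative': P(affected) = 0.1·0.7165 / (0.1·0.7165 + 0.15·0.2835) ≈ 0.6276
After a second independent assay='positive': P(affected) = 0.65·0.6276 / (0.65·0.6276 + 0.6·0.3724) ≈ 0.6461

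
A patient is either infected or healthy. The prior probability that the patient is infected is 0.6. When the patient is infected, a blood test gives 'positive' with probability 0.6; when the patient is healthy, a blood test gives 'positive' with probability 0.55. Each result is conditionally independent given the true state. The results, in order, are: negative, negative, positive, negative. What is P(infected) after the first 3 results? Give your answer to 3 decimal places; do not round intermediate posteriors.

0.564

Apply Bayes' rule sequentially, carrying P(infected) forward.
After 'negative': P(infected) = 0.4·0.6000 / (0.4·0.6000 + 0.45·0.4000) ≈ 0.5714
After 'negative': P(infected) = 0.4·0.5714 / (0.4·0.5714 + 0.45·0.4286) ≈ 0.5424
After 'positive': P(infected) = 0.6·0.5424 / (0.6·0.5424 + 0.55·0.4576) ≈ 0.5639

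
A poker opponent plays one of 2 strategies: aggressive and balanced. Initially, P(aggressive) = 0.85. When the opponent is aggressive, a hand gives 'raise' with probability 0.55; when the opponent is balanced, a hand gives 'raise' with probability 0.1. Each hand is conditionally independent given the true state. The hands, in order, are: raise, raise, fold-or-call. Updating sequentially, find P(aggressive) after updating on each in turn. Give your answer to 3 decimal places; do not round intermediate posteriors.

After 'raise': P(aggressive) = 0.55·0.8500 / (0.55·0.8500 + 0.1·0.1500) ≈ 0.9689
After 'raise': P(aggressive) = 0.55·0.9689 / (0.55·0.9689 + 0.1·0.0311) ≈ 0.9942
After 'fold-or-call': P(aggressive) = 0.45·0.9942 / (0.45·0.9942 + 0.9·0.0058) ≈ 0.9885

0.988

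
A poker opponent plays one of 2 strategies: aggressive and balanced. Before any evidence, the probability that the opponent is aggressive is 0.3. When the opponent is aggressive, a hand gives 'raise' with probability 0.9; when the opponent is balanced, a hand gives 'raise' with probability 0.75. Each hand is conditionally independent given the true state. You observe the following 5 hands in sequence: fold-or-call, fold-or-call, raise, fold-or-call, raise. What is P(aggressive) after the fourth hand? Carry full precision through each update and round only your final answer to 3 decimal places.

0.032

Apply Bayes' rule sequentially, carrying P(aggressive) forward.
After 'fold-or-call': P(aggressive) = 0.1·0.3000 / (0.1·0.3000 + 0.25·0.7000) ≈ 0.1463
After 'fold-or-call': P(aggressive) = 0.1·0.1463 / (0.1·0.1463 + 0.25·0.8537) ≈ 0.0642
After 'raise': P(aggressive) = 0.9·0.0642 / (0.9·0.0642 + 0.75·0.9358) ≈ 0.0760
After 'fold-or-call': P(aggressive) = 0.1·0.0760 / (0.1·0.0760 + 0.25·0.9240) ≈ 0.0319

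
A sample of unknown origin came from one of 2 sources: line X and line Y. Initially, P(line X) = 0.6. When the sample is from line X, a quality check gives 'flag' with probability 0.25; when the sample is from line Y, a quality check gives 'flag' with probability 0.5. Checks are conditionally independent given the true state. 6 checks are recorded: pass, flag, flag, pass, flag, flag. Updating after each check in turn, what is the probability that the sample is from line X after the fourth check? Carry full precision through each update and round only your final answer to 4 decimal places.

0.4576

After 'pass': P(line X) = 0.75·0.6000 / (0.75·0.6000 + 0.5·0.4000) ≈ 0.6923
After 'flag': P(line X) = 0.25·0.6923 / (0.25·0.6923 + 0.5·0.3077) ≈ 0.5294
After 'flag': P(line X) = 0.25·0.5294 / (0.25·0.5294 + 0.5·0.4706) ≈ 0.3600
After 'pass': P(line X) = 0.75·0.3600 / (0.75·0.3600 + 0.5·0.6400) ≈ 0.4576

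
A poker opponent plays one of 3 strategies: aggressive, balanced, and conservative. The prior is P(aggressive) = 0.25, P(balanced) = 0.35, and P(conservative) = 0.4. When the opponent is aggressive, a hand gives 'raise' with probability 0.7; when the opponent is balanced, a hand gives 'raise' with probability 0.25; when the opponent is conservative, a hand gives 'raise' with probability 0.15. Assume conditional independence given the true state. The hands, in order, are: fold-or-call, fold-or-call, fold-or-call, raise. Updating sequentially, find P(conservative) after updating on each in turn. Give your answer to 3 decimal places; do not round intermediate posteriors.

0.469

After 'fold-or-call': normaliser = 0.3·0.2500 + 0.75·0.3500 + 0.85·0.4000; P(aggressive) ≈ 0.1107, P(balanced) ≈ 0.3875, P(conservative) ≈ 0.5018
After 'fold-or-call': normaliser = 0.3·0.1107 + 0.75·0.3875 + 0.85·0.5018; P(aggressive) ≈ 0.0443, P(balanced) ≈ 0.3873, P(conservative) ≈ 0.5685
After 'fold-or-call': normaliser = 0.3·0.0443 + 0.75·0.3873 + 0.85·0.5685; P(aggressive) ≈ 0.0169, P(balanced) ≈ 0.3691, P(conservative) ≈ 0.6140
After 'raise': normaliser = 0.7·0.0169 + 0.25·0.3691 + 0.15·0.6140; P(aggressive) ≈ 0.0602, P(balanced) ≈ 0.4703, P(conservative) ≈ 0.4695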